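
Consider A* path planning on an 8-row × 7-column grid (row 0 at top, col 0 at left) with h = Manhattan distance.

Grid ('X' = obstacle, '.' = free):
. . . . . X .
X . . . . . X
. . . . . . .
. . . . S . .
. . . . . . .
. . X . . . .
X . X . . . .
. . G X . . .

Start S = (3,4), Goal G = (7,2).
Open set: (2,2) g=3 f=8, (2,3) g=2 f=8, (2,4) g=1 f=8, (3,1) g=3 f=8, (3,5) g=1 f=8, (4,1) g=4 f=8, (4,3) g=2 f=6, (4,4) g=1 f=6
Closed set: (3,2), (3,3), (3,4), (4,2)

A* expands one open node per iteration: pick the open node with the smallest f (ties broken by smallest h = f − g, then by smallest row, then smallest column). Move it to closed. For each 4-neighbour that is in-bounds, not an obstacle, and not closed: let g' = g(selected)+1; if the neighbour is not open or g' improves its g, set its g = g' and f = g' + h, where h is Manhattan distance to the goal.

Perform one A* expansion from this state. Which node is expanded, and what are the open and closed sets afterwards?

step 1: expand (4,3) (f=6, h=4) → closed; open now [(2,2) g=3 f=8, (2,3) g=2 f=8, (2,4) g=1 f=8, (3,1) g=3 f=8, (3,5) g=1 f=8, (4,1) g=4 f=8, (4,4) g=1 f=6, (5,3) g=3 f=6]

expanded=(4,3); open=[(2,2) g=3 f=8, (2,3) g=2 f=8, (2,4) g=1 f=8, (3,1) g=3 f=8, (3,5) g=1 f=8, (4,1) g=4 f=8, (4,4) g=1 f=6, (5,3) g=3 f=6]; closed=[(3,2), (3,3), (3,4), (4,2), (4,3)]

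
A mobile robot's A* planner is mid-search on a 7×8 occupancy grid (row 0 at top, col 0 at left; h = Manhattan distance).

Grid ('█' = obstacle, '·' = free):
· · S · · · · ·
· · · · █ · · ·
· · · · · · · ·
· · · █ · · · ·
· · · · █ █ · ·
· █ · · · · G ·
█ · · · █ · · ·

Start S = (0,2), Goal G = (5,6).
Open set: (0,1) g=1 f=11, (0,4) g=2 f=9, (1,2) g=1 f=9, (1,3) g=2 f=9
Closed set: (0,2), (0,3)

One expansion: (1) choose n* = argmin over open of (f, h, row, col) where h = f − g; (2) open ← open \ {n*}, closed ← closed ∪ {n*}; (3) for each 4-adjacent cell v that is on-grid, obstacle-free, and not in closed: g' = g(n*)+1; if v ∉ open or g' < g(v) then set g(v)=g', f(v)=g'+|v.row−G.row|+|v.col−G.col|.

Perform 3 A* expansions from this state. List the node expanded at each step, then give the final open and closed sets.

order=[(0,4) → (0,5) → (0,6)]; open=[(0,1) g=1 f=11, (0,7) g=5 f=11, (1,2) g=1 f=9, (1,3) g=2 f=9, (1,5) g=4 f=9, (1,6) g=5 f=9]; closed=[(0,2), (0,3), (0,4), (0,5), (0,6)]

step 1: expand (0,4) (f=9, h=7) → closed; open now [(0,1) g=1 f=11, (0,5) g=3 f=9, (1,2) g=1 f=9, (1,3) g=2 f=9]
step 2: expand (0,5) (f=9, h=6) → closed; open now [(0,1) g=1 f=11, (0,6) g=4 f=9, (1,2) g=1 f=9, (1,3) g=2 f=9, (1,5) g=4 f=9]
step 3: expand (0,6) (f=9, h=5) → closed; open now [(0,1) g=1 f=11, (0,7) g=5 f=11, (1,2) g=1 f=9, (1,3) g=2 f=9, (1,5) g=4 f=9, (1,6) g=5 f=9]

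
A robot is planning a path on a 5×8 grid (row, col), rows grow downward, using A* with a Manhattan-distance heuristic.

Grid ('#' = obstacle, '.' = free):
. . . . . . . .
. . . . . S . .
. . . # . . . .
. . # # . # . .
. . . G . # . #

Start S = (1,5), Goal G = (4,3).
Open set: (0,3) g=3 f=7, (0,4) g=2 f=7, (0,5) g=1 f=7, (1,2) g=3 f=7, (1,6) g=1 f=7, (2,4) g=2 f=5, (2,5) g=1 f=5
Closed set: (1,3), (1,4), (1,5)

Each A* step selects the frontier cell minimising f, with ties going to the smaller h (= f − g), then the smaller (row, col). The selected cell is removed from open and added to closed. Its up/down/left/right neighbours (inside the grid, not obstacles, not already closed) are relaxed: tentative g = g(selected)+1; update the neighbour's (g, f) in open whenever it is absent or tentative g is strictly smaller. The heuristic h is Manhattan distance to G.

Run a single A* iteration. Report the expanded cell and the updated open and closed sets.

expanded=(2,4); open=[(0,3) g=3 f=7, (0,4) g=2 f=7, (0,5) g=1 f=7, (1,2) g=3 f=7, (1,6) g=1 f=7, (2,5) g=1 f=5, (3,4) g=3 f=5]; closed=[(1,3), (1,4), (1,5), (2,4)]

step 1: expand (2,4) (f=5, h=3) → closed; open now [(0,3) g=3 f=7, (0,4) g=2 f=7, (0,5) g=1 f=7, (1,2) g=3 f=7, (1,6) g=1 f=7, (2,5) g=1 f=5, (3,4) g=3 f=5]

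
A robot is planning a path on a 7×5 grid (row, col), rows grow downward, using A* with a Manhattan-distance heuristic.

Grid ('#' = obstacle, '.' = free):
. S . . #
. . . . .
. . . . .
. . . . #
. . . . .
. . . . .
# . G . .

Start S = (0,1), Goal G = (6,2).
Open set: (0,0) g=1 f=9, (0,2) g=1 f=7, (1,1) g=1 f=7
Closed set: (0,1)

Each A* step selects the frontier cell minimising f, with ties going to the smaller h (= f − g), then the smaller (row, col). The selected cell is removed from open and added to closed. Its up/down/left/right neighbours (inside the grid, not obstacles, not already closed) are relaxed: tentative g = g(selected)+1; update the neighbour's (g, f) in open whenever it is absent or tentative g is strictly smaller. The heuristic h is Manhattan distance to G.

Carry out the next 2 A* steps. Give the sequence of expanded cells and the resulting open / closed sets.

step 1: expand (0,2) (f=7, h=6) → closed; open now [(0,0) g=1 f=9, (0,3) g=2 f=9, (1,1) g=1 f=7, (1,2) g=2 f=7]
step 2: expand (1,2) (f=7, h=5) → closed; open now [(0,0) g=1 f=9, (0,3) g=2 f=9, (1,1) g=1 f=7, (1,3) g=3 f=9, (2,2) g=3 f=7]

order=[(0,2) → (1,2)]; open=[(0,0) g=1 f=9, (0,3) g=2 f=9, (1,1) g=1 f=7, (1,3) g=3 f=9, (2,2) g=3 f=7]; closed=[(0,1), (0,2), (1,2)]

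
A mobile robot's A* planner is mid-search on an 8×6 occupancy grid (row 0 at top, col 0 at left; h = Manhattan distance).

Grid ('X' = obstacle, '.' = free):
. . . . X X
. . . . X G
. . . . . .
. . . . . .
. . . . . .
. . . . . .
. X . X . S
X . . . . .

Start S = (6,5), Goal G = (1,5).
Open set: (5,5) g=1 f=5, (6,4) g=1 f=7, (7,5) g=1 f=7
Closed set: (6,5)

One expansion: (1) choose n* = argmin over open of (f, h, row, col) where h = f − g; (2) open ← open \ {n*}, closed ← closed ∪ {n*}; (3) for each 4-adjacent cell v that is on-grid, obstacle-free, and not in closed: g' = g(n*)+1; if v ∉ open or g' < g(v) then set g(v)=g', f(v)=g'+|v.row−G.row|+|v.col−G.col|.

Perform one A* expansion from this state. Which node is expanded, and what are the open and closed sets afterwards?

expanded=(5,5); open=[(4,5) g=2 f=5, (5,4) g=2 f=7, (6,4) g=1 f=7, (7,5) g=1 f=7]; closed=[(5,5), (6,5)]

step 1: expand (5,5) (f=5, h=4) → closed; open now [(4,5) g=2 f=5, (5,4) g=2 f=7, (6,4) g=1 f=7, (7,5) g=1 f=7]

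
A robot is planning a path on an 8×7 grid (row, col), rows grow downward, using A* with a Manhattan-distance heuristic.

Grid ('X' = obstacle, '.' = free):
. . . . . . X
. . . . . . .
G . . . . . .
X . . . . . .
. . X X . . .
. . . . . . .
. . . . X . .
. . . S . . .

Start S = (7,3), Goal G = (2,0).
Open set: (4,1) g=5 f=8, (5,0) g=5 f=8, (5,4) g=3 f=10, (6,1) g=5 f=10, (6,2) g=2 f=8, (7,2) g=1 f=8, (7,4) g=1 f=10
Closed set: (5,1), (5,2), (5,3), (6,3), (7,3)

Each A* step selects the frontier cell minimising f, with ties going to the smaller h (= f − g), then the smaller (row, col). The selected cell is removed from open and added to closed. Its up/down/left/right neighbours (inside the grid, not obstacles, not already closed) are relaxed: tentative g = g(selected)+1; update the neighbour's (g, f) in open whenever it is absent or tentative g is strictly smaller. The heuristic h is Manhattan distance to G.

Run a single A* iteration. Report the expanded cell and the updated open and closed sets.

expanded=(4,1); open=[(3,1) g=6 f=8, (4,0) g=6 f=8, (5,0) g=5 f=8, (5,4) g=3 f=10, (6,1) g=5 f=10, (6,2) g=2 f=8, (7,2) g=1 f=8, (7,4) g=1 f=10]; closed=[(4,1), (5,1), (5,2), (5,3), (6,3), (7,3)]

step 1: expand (4,1) (f=8, h=3) → closed; open now [(3,1) g=6 f=8, (4,0) g=6 f=8, (5,0) g=5 f=8, (5,4) g=3 f=10, (6,1) g=5 f=10, (6,2) g=2 f=8, (7,2) g=1 f=8, (7,4) g=1 f=10]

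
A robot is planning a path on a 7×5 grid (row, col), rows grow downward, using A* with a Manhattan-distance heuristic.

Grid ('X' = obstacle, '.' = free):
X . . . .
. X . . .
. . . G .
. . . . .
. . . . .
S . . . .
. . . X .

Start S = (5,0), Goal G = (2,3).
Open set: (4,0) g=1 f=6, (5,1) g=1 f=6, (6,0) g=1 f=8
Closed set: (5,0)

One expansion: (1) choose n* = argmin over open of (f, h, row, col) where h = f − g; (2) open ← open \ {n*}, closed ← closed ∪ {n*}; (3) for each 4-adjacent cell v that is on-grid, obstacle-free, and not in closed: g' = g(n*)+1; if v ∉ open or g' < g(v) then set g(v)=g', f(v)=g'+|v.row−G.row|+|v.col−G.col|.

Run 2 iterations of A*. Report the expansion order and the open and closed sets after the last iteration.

order=[(4,0) → (3,0)]; open=[(2,0) g=3 f=6, (3,1) g=3 f=6, (4,1) g=2 f=6, (5,1) g=1 f=6, (6,0) g=1 f=8]; closed=[(3,0), (4,0), (5,0)]

step 1: expand (4,0) (f=6, h=5) → closed; open now [(3,0) g=2 f=6, (4,1) g=2 f=6, (5,1) g=1 f=6, (6,0) g=1 f=8]
step 2: expand (3,0) (f=6, h=4) → closed; open now [(2,0) g=3 f=6, (3,1) g=3 f=6, (4,1) g=2 f=6, (5,1) g=1 f=6, (6,0) g=1 f=8]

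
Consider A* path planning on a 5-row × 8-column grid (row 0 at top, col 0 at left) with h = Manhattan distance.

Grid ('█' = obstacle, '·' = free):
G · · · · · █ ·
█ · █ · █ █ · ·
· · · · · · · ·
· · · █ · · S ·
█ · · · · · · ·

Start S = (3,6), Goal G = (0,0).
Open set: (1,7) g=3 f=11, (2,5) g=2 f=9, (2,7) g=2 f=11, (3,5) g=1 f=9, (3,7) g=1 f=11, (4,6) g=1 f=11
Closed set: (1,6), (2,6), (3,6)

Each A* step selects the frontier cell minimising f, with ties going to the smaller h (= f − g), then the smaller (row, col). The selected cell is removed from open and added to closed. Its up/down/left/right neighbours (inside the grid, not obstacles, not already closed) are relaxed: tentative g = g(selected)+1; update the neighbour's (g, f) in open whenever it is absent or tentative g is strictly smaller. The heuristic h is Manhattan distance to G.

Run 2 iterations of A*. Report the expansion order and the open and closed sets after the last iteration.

order=[(2,5) → (2,4)]; open=[(1,7) g=3 f=11, (2,3) g=4 f=9, (2,7) g=2 f=11, (3,4) g=4 f=11, (3,5) g=1 f=9, (3,7) g=1 f=11, (4,6) g=1 f=11]; closed=[(1,6), (2,4), (2,5), (2,6), (3,6)]

step 1: expand (2,5) (f=9, h=7) → closed; open now [(1,7) g=3 f=11, (2,4) g=3 f=9, (2,7) g=2 f=11, (3,5) g=1 f=9, (3,7) g=1 f=11, (4,6) g=1 f=11]
step 2: expand (2,4) (f=9, h=6) → closed; open now [(1,7) g=3 f=11, (2,3) g=4 f=9, (2,7) g=2 f=11, (3,4) g=4 f=11, (3,5) g=1 f=9, (3,7) g=1 f=11, (4,6) g=1 f=11]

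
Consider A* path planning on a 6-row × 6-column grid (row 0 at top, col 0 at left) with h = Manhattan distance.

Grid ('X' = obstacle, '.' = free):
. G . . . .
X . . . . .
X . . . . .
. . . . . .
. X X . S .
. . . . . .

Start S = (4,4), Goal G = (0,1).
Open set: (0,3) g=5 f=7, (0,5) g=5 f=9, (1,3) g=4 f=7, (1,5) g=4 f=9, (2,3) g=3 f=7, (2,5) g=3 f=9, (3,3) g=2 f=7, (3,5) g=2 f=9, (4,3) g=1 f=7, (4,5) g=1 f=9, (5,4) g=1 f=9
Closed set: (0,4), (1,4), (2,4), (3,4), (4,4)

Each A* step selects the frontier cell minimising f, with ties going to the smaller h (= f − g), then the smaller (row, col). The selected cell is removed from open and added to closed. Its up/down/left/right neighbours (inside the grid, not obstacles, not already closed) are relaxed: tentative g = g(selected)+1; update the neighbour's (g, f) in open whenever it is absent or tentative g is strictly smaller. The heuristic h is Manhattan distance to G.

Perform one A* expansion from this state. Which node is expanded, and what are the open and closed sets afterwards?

expanded=(0,3); open=[(0,2) g=6 f=7, (0,5) g=5 f=9, (1,3) g=4 f=7, (1,5) g=4 f=9, (2,3) g=3 f=7, (2,5) g=3 f=9, (3,3) g=2 f=7, (3,5) g=2 f=9, (4,3) g=1 f=7, (4,5) g=1 f=9, (5,4) g=1 f=9]; closed=[(0,3), (0,4), (1,4), (2,4), (3,4), (4,4)]

step 1: expand (0,3) (f=7, h=2) → closed; open now [(0,2) g=6 f=7, (0,5) g=5 f=9, (1,3) g=4 f=7, (1,5) g=4 f=9, (2,3) g=3 f=7, (2,5) g=3 f=9, (3,3) g=2 f=7, (3,5) g=2 f=9, (4,3) g=1 f=7, (4,5) g=1 f=9, (5,4) g=1 f=9]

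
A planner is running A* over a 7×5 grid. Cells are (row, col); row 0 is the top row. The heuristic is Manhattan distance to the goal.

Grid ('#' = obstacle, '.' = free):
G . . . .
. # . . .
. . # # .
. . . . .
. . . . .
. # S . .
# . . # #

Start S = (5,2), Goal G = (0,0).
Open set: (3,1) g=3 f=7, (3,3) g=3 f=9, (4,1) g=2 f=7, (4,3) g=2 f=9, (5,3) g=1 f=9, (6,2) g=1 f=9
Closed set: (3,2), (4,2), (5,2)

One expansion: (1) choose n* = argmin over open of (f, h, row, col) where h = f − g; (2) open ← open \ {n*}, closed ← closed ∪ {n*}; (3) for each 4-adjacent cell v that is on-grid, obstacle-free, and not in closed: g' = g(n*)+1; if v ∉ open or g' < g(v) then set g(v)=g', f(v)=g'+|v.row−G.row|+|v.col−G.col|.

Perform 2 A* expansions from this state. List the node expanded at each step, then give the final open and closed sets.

step 1: expand (3,1) (f=7, h=4) → closed; open now [(2,1) g=4 f=7, (3,0) g=4 f=7, (3,3) g=3 f=9, (4,1) g=2 f=7, (4,3) g=2 f=9, (5,3) g=1 f=9, (6,2) g=1 f=9]
step 2: expand (2,1) (f=7, h=3) → closed; open now [(2,0) g=5 f=7, (3,0) g=4 f=7, (3,3) g=3 f=9, (4,1) g=2 f=7, (4,3) g=2 f=9, (5,3) g=1 f=9, (6,2) g=1 f=9]

order=[(3,1) → (2,1)]; open=[(2,0) g=5 f=7, (3,0) g=4 f=7, (3,3) g=3 f=9, (4,1) g=2 f=7, (4,3) g=2 f=9, (5,3) g=1 f=9, (6,2) g=1 f=9]; closed=[(2,1), (3,1), (3,2), (4,2), (5,2)]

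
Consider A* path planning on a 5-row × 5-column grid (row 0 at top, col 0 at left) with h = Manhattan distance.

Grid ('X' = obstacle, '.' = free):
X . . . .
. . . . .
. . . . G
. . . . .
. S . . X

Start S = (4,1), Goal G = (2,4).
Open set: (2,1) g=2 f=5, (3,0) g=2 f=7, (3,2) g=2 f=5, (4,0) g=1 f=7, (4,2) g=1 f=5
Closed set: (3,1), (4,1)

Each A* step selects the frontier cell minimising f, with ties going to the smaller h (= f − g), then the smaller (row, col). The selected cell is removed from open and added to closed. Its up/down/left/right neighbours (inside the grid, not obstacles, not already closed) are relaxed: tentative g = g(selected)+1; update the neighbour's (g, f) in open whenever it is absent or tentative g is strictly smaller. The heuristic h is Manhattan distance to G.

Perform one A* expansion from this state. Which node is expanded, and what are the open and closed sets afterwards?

step 1: expand (2,1) (f=5, h=3) → closed; open now [(1,1) g=3 f=7, (2,0) g=3 f=7, (2,2) g=3 f=5, (3,0) g=2 f=7, (3,2) g=2 f=5, (4,0) g=1 f=7, (4,2) g=1 f=5]

expanded=(2,1); open=[(1,1) g=3 f=7, (2,0) g=3 f=7, (2,2) g=3 f=5, (3,0) g=2 f=7, (3,2) g=2 f=5, (4,0) g=1 f=7, (4,2) g=1 f=5]; closed=[(2,1), (3,1), (4,1)]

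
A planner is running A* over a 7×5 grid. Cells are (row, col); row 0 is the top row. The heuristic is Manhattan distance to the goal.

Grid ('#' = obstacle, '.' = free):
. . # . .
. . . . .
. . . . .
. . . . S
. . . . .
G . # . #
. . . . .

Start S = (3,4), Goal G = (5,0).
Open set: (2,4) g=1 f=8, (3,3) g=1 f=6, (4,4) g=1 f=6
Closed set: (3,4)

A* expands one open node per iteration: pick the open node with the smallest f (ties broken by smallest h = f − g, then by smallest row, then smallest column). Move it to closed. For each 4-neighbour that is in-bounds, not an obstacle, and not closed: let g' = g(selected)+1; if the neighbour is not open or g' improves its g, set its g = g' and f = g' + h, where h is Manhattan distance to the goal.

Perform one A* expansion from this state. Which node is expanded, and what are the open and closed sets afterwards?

expanded=(3,3); open=[(2,3) g=2 f=8, (2,4) g=1 f=8, (3,2) g=2 f=6, (4,3) g=2 f=6, (4,4) g=1 f=6]; closed=[(3,3), (3,4)]

step 1: expand (3,3) (f=6, h=5) → closed; open now [(2,3) g=2 f=8, (2,4) g=1 f=8, (3,2) g=2 f=6, (4,3) g=2 f=6, (4,4) g=1 f=6]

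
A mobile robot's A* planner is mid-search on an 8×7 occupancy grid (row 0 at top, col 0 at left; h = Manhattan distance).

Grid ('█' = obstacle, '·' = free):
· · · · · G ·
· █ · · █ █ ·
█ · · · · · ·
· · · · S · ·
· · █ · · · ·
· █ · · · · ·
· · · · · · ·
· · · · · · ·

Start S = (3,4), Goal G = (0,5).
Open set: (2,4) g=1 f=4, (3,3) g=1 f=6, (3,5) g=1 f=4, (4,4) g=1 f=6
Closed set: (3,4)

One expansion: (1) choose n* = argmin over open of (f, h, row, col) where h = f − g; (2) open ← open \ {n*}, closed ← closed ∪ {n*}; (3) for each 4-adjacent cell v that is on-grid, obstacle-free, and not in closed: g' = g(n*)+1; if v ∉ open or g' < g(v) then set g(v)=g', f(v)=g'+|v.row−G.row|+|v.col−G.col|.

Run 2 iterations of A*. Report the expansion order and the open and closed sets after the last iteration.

step 1: expand (2,4) (f=4, h=3) → closed; open now [(2,3) g=2 f=6, (2,5) g=2 f=4, (3,3) g=1 f=6, (3,5) g=1 f=4, (4,4) g=1 f=6]
step 2: expand (2,5) (f=4, h=2) → closed; open now [(2,3) g=2 f=6, (2,6) g=3 f=6, (3,3) g=1 f=6, (3,5) g=1 f=4, (4,4) g=1 f=6]

order=[(2,4) → (2,5)]; open=[(2,3) g=2 f=6, (2,6) g=3 f=6, (3,3) g=1 f=6, (3,5) g=1 f=4, (4,4) g=1 f=6]; closed=[(2,4), (2,5), (3,4)]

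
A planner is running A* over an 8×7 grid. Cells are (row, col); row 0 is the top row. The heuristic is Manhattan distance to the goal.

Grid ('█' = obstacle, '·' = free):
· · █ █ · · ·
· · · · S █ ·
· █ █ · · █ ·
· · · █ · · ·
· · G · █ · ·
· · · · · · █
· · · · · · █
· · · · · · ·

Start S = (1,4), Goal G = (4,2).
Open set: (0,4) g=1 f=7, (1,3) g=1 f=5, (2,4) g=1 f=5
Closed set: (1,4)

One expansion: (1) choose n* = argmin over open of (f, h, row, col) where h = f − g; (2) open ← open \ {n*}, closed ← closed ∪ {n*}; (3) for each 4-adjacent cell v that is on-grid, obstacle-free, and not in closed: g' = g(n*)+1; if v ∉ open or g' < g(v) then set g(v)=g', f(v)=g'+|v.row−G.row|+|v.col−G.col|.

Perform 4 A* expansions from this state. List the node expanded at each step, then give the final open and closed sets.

step 1: expand (1,3) (f=5, h=4) → closed; open now [(0,4) g=1 f=7, (1,2) g=2 f=5, (2,3) g=2 f=5, (2,4) g=1 f=5]
step 2: expand (1,2) (f=5, h=3) → closed; open now [(0,4) g=1 f=7, (1,1) g=3 f=7, (2,3) g=2 f=5, (2,4) g=1 f=5]
step 3: expand (2,3) (f=5, h=3) → closed; open now [(0,4) g=1 f=7, (1,1) g=3 f=7, (2,4) g=1 f=5]
step 4: expand (2,4) (f=5, h=4) → closed; open now [(0,4) g=1 f=7, (1,1) g=3 f=7, (3,4) g=2 f=5]

order=[(1,3) → (1,2) → (2,3) → (2,4)]; open=[(0,4) g=1 f=7, (1,1) g=3 f=7, (3,4) g=2 f=5]; closed=[(1,2), (1,3), (1,4), (2,3), (2,4)]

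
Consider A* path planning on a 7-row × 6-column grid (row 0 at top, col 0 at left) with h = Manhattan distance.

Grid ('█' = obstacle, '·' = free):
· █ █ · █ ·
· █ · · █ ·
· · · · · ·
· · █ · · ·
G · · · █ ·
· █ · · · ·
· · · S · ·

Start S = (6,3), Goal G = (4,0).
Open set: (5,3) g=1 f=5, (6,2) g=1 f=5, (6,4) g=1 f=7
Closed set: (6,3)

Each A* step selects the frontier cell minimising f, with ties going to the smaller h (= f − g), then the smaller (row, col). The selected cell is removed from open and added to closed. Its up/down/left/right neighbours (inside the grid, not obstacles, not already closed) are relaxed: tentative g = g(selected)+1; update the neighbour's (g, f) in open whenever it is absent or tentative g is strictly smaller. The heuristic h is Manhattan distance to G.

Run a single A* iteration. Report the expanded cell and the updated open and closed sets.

expanded=(5,3); open=[(4,3) g=2 f=5, (5,2) g=2 f=5, (5,4) g=2 f=7, (6,2) g=1 f=5, (6,4) g=1 f=7]; closed=[(5,3), (6,3)]

step 1: expand (5,3) (f=5, h=4) → closed; open now [(4,3) g=2 f=5, (5,2) g=2 f=5, (5,4) g=2 f=7, (6,2) g=1 f=5, (6,4) g=1 f=7]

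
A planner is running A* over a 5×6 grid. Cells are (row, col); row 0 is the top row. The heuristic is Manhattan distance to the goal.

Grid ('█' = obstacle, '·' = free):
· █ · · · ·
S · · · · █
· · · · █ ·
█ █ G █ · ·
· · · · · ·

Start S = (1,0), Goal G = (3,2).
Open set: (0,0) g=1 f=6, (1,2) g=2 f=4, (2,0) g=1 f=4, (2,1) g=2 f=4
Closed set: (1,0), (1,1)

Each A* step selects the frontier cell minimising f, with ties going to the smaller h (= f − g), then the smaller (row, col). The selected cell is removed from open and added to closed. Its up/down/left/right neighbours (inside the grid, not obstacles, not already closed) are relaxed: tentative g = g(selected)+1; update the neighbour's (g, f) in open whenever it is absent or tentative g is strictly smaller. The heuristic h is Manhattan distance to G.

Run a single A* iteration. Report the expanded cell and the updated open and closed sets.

expanded=(1,2); open=[(0,0) g=1 f=6, (0,2) g=3 f=6, (1,3) g=3 f=6, (2,0) g=1 f=4, (2,1) g=2 f=4, (2,2) g=3 f=4]; closed=[(1,0), (1,1), (1,2)]

step 1: expand (1,2) (f=4, h=2) → closed; open now [(0,0) g=1 f=6, (0,2) g=3 f=6, (1,3) g=3 f=6, (2,0) g=1 f=4, (2,1) g=2 f=4, (2,2) g=3 f=4]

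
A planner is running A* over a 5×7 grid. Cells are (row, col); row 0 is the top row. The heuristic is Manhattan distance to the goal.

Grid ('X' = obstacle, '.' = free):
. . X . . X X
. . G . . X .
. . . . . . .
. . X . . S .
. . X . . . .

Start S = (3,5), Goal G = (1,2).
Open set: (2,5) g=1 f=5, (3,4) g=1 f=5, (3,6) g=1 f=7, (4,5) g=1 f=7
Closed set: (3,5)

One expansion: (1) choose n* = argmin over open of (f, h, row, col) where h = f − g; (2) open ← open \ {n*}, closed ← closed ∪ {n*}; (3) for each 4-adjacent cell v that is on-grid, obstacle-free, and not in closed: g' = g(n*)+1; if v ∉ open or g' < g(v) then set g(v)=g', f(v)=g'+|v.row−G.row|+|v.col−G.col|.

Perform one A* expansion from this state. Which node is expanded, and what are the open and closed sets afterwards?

expanded=(2,5); open=[(2,4) g=2 f=5, (2,6) g=2 f=7, (3,4) g=1 f=5, (3,6) g=1 f=7, (4,5) g=1 f=7]; closed=[(2,5), (3,5)]

step 1: expand (2,5) (f=5, h=4) → closed; open now [(2,4) g=2 f=5, (2,6) g=2 f=7, (3,4) g=1 f=5, (3,6) g=1 f=7, (4,5) g=1 f=7]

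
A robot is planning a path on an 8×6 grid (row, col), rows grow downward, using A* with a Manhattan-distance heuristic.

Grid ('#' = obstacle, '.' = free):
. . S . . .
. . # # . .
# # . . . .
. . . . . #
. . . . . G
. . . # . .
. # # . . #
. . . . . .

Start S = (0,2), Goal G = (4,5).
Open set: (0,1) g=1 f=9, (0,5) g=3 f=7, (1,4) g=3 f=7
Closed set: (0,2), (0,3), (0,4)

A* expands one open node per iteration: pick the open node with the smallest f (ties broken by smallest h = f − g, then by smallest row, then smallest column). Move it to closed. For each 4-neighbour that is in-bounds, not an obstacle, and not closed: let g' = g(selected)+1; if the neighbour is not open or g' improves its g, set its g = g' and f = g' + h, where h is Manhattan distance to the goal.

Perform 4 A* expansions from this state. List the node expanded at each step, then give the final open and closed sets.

step 1: expand (0,5) (f=7, h=4) → closed; open now [(0,1) g=1 f=9, (1,4) g=3 f=7, (1,5) g=4 f=7]
step 2: expand (1,5) (f=7, h=3) → closed; open now [(0,1) g=1 f=9, (1,4) g=3 f=7, (2,5) g=5 f=7]
step 3: expand (2,5) (f=7, h=2) → closed; open now [(0,1) g=1 f=9, (1,4) g=3 f=7, (2,4) g=6 f=9]
step 4: expand (1,4) (f=7, h=4) → closed; open now [(0,1) g=1 f=9, (2,4) g=4 f=7]

order=[(0,5) → (1,5) → (2,5) → (1,4)]; open=[(0,1) g=1 f=9, (2,4) g=4 f=7]; closed=[(0,2), (0,3), (0,4), (0,5), (1,4), (1,5), (2,5)]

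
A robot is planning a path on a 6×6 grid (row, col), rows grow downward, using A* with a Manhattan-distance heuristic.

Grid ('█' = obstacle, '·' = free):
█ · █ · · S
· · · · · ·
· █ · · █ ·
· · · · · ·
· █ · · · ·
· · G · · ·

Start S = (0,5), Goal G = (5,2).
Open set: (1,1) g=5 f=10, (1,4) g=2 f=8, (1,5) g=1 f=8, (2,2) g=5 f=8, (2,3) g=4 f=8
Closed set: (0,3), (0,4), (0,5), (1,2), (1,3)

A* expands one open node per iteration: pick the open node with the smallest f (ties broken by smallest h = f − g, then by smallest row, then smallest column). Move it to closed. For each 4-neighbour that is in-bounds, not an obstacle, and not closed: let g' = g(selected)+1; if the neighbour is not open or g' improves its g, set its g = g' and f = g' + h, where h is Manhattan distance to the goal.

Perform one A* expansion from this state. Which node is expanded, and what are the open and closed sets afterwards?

step 1: expand (2,2) (f=8, h=3) → closed; open now [(1,1) g=5 f=10, (1,4) g=2 f=8, (1,5) g=1 f=8, (2,3) g=4 f=8, (3,2) g=6 f=8]

expanded=(2,2); open=[(1,1) g=5 f=10, (1,4) g=2 f=8, (1,5) g=1 f=8, (2,3) g=4 f=8, (3,2) g=6 f=8]; closed=[(0,3), (0,4), (0,5), (1,2), (1,3), (2,2)]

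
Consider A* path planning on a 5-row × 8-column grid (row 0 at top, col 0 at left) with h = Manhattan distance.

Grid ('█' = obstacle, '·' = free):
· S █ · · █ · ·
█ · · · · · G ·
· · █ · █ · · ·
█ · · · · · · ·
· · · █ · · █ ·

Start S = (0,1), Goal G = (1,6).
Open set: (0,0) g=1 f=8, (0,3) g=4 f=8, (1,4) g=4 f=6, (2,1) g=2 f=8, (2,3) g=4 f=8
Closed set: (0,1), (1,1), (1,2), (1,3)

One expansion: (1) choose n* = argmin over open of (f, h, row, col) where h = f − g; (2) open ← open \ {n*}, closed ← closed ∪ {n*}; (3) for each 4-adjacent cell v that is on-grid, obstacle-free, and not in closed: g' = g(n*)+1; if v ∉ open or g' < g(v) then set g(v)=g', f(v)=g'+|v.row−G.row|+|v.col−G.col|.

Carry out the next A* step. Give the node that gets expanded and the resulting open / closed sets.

expanded=(1,4); open=[(0,0) g=1 f=8, (0,3) g=4 f=8, (0,4) g=5 f=8, (1,5) g=5 f=6, (2,1) g=2 f=8, (2,3) g=4 f=8]; closed=[(0,1), (1,1), (1,2), (1,3), (1,4)]

step 1: expand (1,4) (f=6, h=2) → closed; open now [(0,0) g=1 f=8, (0,3) g=4 f=8, (0,4) g=5 f=8, (1,5) g=5 f=6, (2,1) g=2 f=8, (2,3) g=4 f=8]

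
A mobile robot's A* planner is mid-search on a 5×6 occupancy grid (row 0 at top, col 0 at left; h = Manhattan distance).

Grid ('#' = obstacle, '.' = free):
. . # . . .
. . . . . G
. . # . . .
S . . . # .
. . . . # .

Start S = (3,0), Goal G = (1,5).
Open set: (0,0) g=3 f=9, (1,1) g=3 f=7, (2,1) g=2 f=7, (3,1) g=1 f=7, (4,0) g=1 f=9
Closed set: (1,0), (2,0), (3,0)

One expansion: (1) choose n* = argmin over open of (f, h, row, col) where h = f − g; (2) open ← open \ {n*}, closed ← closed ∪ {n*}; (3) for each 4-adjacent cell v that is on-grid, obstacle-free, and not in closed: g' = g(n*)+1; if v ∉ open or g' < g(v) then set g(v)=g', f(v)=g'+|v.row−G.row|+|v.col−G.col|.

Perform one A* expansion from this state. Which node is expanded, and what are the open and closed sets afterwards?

step 1: expand (1,1) (f=7, h=4) → closed; open now [(0,0) g=3 f=9, (0,1) g=4 f=9, (1,2) g=4 f=7, (2,1) g=2 f=7, (3,1) g=1 f=7, (4,0) g=1 f=9]

expanded=(1,1); open=[(0,0) g=3 f=9, (0,1) g=4 f=9, (1,2) g=4 f=7, (2,1) g=2 f=7, (3,1) g=1 f=7, (4,0) g=1 f=9]; closed=[(1,0), (1,1), (2,0), (3,0)]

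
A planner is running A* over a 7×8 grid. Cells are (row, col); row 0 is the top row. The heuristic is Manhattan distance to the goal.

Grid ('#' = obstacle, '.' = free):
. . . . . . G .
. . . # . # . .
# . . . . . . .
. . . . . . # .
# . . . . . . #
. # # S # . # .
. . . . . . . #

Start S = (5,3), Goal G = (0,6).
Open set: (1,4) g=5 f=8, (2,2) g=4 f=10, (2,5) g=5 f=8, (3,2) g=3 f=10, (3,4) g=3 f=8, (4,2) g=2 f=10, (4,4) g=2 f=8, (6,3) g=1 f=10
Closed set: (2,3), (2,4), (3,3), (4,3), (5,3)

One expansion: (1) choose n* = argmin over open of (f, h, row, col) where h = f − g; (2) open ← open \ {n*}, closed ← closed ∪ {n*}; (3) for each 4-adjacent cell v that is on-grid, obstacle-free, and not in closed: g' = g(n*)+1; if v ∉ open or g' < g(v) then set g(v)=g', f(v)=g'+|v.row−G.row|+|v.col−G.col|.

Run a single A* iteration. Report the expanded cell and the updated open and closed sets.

expanded=(1,4); open=[(0,4) g=6 f=8, (2,2) g=4 f=10, (2,5) g=5 f=8, (3,2) g=3 f=10, (3,4) g=3 f=8, (4,2) g=2 f=10, (4,4) g=2 f=8, (6,3) g=1 f=10]; closed=[(1,4), (2,3), (2,4), (3,3), (4,3), (5,3)]

step 1: expand (1,4) (f=8, h=3) → closed; open now [(0,4) g=6 f=8, (2,2) g=4 f=10, (2,5) g=5 f=8, (3,2) g=3 f=10, (3,4) g=3 f=8, (4,2) g=2 f=10, (4,4) g=2 f=8, (6,3) g=1 f=10]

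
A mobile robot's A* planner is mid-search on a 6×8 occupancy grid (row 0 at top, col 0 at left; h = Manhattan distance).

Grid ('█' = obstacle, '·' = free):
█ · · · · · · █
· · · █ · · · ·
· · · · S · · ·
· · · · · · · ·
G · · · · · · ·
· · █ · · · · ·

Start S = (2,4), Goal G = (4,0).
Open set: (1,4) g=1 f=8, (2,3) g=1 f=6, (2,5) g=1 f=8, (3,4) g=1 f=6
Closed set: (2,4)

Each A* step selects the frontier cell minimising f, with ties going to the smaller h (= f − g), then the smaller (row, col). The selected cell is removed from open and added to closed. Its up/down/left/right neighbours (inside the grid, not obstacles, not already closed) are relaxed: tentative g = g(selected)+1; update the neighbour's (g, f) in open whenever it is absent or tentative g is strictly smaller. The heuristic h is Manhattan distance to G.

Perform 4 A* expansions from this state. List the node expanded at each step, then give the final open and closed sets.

step 1: expand (2,3) (f=6, h=5) → closed; open now [(1,4) g=1 f=8, (2,2) g=2 f=6, (2,5) g=1 f=8, (3,3) g=2 f=6, (3,4) g=1 f=6]
step 2: expand (2,2) (f=6, h=4) → closed; open now [(1,2) g=3 f=8, (1,4) g=1 f=8, (2,1) g=3 f=6, (2,5) g=1 f=8, (3,2) g=3 f=6, (3,3) g=2 f=6, (3,4) g=1 f=6]
step 3: expand (2,1) (f=6, h=3) → closed; open now [(1,1) g=4 f=8, (1,2) g=3 f=8, (1,4) g=1 f=8, (2,0) g=4 f=6, (2,5) g=1 f=8, (3,1) g=4 f=6, (3,2) g=3 f=6, (3,3) g=2 f=6, (3,4) g=1 f=6]
step 4: expand (2,0) (f=6, h=2) → closed; open now [(1,0) g=5 f=8, (1,1) g=4 f=8, (1,2) g=3 f=8, (1,4) g=1 f=8, (2,5) g=1 f=8, (3,0) g=5 f=6, (3,1) g=4 f=6, (3,2) g=3 f=6, (3,3) g=2 f=6, (3,4) g=1 f=6]

order=[(2,3) → (2,2) → (2,1) → (2,0)]; open=[(1,0) g=5 f=8, (1,1) g=4 f=8, (1,2) g=3 f=8, (1,4) g=1 f=8, (2,5) g=1 f=8, (3,0) g=5 f=6, (3,1) g=4 f=6, (3,2) g=3 f=6, (3,3) g=2 f=6, (3,4) g=1 f=6]; closed=[(2,0), (2,1), (2,2), (2,3), (2,4)]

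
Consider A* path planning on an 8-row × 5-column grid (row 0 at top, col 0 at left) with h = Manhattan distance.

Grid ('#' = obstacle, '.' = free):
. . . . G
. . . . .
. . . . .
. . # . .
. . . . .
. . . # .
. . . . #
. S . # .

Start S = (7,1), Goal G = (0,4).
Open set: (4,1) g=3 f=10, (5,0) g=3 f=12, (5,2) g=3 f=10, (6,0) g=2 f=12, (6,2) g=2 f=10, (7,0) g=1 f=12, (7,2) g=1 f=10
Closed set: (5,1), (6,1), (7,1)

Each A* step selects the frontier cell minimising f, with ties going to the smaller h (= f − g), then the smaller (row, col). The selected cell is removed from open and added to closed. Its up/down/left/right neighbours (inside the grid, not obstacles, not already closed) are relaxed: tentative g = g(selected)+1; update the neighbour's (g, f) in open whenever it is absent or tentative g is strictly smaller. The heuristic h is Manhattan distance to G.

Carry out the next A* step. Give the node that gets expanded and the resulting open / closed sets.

expanded=(4,1); open=[(3,1) g=4 f=10, (4,0) g=4 f=12, (4,2) g=4 f=10, (5,0) g=3 f=12, (5,2) g=3 f=10, (6,0) g=2 f=12, (6,2) g=2 f=10, (7,0) g=1 f=12, (7,2) g=1 f=10]; closed=[(4,1), (5,1), (6,1), (7,1)]

step 1: expand (4,1) (f=10, h=7) → closed; open now [(3,1) g=4 f=10, (4,0) g=4 f=12, (4,2) g=4 f=10, (5,0) g=3 f=12, (5,2) g=3 f=10, (6,0) g=2 f=12, (6,2) g=2 f=10, (7,0) g=1 f=12, (7,2) g=1 f=10]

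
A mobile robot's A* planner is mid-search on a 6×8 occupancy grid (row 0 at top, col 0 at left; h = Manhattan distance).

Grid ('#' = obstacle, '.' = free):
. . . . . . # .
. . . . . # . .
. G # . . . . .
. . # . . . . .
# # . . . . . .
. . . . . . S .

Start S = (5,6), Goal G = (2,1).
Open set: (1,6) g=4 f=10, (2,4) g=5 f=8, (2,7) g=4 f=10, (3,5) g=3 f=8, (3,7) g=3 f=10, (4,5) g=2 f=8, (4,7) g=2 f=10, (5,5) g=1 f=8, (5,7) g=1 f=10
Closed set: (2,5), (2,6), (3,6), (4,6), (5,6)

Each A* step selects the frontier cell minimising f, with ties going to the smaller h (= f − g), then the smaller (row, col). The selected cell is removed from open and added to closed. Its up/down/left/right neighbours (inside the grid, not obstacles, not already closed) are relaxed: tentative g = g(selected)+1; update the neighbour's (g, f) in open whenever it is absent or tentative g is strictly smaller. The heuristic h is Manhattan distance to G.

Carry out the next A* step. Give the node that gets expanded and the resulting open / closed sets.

step 1: expand (2,4) (f=8, h=3) → closed; open now [(1,4) g=6 f=10, (1,6) g=4 f=10, (2,3) g=6 f=8, (2,7) g=4 f=10, (3,4) g=6 f=10, (3,5) g=3 f=8, (3,7) g=3 f=10, (4,5) g=2 f=8, (4,7) g=2 f=10, (5,5) g=1 f=8, (5,7) g=1 f=10]

expanded=(2,4); open=[(1,4) g=6 f=10, (1,6) g=4 f=10, (2,3) g=6 f=8, (2,7) g=4 f=10, (3,4) g=6 f=10, (3,5) g=3 f=8, (3,7) g=3 f=10, (4,5) g=2 f=8, (4,7) g=2 f=10, (5,5) g=1 f=8, (5,7) g=1 f=10]; closed=[(2,4), (2,5), (2,6), (3,6), (4,6), (5,6)]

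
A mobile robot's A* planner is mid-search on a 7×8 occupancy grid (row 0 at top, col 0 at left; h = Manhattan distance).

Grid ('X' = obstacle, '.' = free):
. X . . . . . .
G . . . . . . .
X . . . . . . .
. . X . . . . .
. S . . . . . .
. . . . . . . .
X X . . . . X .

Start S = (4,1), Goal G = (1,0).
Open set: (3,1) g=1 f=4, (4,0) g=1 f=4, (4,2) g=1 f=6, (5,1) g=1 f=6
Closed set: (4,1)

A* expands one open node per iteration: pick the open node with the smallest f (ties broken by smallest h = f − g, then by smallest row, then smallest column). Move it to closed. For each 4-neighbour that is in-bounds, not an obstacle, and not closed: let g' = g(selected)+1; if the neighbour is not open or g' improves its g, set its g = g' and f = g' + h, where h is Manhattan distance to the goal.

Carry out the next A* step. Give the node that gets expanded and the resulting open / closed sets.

expanded=(3,1); open=[(2,1) g=2 f=4, (3,0) g=2 f=4, (4,0) g=1 f=4, (4,2) g=1 f=6, (5,1) g=1 f=6]; closed=[(3,1), (4,1)]

step 1: expand (3,1) (f=4, h=3) → closed; open now [(2,1) g=2 f=4, (3,0) g=2 f=4, (4,0) g=1 f=4, (4,2) g=1 f=6, (5,1) g=1 f=6]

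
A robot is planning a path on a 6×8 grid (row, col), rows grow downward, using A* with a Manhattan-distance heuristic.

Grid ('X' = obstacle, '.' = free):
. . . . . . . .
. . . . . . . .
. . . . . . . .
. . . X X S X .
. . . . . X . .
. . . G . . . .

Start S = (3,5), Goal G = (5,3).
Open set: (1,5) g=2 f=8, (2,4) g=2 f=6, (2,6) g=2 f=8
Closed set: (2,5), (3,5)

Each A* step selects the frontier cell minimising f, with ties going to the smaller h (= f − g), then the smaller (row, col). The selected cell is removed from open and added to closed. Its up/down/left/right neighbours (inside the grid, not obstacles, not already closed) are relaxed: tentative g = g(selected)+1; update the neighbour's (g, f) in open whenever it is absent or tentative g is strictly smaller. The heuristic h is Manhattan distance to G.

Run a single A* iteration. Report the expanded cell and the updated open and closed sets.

expanded=(2,4); open=[(1,4) g=3 f=8, (1,5) g=2 f=8, (2,3) g=3 f=6, (2,6) g=2 f=8]; closed=[(2,4), (2,5), (3,5)]

step 1: expand (2,4) (f=6, h=4) → closed; open now [(1,4) g=3 f=8, (1,5) g=2 f=8, (2,3) g=3 f=6, (2,6) g=2 f=8]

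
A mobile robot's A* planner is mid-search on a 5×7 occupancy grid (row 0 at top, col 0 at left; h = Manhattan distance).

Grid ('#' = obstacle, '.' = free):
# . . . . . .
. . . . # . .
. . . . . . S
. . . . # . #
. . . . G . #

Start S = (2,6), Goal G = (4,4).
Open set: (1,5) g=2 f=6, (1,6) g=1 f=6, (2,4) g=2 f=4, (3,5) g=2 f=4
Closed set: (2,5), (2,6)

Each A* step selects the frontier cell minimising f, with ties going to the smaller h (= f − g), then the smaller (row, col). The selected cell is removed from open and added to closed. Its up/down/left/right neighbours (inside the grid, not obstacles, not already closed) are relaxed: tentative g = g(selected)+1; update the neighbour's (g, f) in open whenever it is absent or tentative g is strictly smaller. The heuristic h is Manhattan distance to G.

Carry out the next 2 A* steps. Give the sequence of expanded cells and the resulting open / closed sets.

order=[(2,4) → (3,5)]; open=[(1,5) g=2 f=6, (1,6) g=1 f=6, (2,3) g=3 f=6, (4,5) g=3 f=4]; closed=[(2,4), (2,5), (2,6), (3,5)]

step 1: expand (2,4) (f=4, h=2) → closed; open now [(1,5) g=2 f=6, (1,6) g=1 f=6, (2,3) g=3 f=6, (3,5) g=2 f=4]
step 2: expand (3,5) (f=4, h=2) → closed; open now [(1,5) g=2 f=6, (1,6) g=1 f=6, (2,3) g=3 f=6, (4,5) g=3 f=4]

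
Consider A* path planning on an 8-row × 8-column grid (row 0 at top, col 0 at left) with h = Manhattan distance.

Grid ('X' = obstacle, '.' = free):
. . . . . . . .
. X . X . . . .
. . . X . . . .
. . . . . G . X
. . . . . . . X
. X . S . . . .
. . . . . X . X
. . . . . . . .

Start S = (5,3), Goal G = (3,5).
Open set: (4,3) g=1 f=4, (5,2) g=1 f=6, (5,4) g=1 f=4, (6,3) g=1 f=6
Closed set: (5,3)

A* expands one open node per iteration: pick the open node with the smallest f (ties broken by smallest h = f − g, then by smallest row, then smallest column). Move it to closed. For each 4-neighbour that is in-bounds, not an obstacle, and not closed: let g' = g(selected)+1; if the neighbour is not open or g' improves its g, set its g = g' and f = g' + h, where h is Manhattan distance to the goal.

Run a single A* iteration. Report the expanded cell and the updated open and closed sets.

step 1: expand (4,3) (f=4, h=3) → closed; open now [(3,3) g=2 f=4, (4,2) g=2 f=6, (4,4) g=2 f=4, (5,2) g=1 f=6, (5,4) g=1 f=4, (6,3) g=1 f=6]

expanded=(4,3); open=[(3,3) g=2 f=4, (4,2) g=2 f=6, (4,4) g=2 f=4, (5,2) g=1 f=6, (5,4) g=1 f=4, (6,3) g=1 f=6]; closed=[(4,3), (5,3)]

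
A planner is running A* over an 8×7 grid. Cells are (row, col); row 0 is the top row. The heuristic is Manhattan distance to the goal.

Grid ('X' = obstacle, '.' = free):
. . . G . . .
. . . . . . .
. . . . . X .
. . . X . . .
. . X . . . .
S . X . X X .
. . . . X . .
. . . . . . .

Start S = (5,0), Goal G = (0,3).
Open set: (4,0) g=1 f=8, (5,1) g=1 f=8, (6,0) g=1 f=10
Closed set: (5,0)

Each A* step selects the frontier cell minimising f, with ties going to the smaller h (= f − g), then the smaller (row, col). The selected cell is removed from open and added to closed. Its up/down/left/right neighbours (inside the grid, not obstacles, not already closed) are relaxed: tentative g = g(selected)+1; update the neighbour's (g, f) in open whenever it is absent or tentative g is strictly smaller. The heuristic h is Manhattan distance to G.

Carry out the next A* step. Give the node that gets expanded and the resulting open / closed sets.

step 1: expand (4,0) (f=8, h=7) → closed; open now [(3,0) g=2 f=8, (4,1) g=2 f=8, (5,1) g=1 f=8, (6,0) g=1 f=10]

expanded=(4,0); open=[(3,0) g=2 f=8, (4,1) g=2 f=8, (5,1) g=1 f=8, (6,0) g=1 f=10]; closed=[(4,0), (5,0)]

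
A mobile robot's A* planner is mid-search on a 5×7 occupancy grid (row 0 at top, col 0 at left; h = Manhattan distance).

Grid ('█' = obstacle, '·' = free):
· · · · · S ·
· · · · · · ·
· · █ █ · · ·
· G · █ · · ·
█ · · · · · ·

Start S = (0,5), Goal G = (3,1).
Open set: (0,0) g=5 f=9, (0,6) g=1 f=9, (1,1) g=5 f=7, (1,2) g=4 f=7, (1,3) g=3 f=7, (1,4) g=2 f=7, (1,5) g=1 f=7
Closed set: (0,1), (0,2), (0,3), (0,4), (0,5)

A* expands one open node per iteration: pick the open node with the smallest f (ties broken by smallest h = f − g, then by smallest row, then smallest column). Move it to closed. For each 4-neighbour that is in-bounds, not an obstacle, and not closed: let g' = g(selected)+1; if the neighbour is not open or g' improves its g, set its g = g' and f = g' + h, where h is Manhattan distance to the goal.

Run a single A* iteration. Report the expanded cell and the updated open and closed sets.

step 1: expand (1,1) (f=7, h=2) → closed; open now [(0,0) g=5 f=9, (0,6) g=1 f=9, (1,0) g=6 f=9, (1,2) g=4 f=7, (1,3) g=3 f=7, (1,4) g=2 f=7, (1,5) g=1 f=7, (2,1) g=6 f=7]

expanded=(1,1); open=[(0,0) g=5 f=9, (0,6) g=1 f=9, (1,0) g=6 f=9, (1,2) g=4 f=7, (1,3) g=3 f=7, (1,4) g=2 f=7, (1,5) g=1 f=7, (2,1) g=6 f=7]; closed=[(0,1), (0,2), (0,3), (0,4), (0,5), (1,1)]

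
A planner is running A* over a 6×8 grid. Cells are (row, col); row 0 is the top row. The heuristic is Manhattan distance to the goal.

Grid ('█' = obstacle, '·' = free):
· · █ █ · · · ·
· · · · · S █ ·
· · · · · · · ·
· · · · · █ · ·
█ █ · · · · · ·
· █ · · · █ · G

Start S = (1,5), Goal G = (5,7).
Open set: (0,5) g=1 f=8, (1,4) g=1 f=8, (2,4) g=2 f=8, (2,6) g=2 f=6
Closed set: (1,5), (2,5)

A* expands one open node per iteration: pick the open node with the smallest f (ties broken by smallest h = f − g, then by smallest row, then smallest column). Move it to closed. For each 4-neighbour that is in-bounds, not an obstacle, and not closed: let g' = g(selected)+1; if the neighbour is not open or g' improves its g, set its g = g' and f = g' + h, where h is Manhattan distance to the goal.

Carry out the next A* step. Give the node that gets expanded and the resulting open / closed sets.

step 1: expand (2,6) (f=6, h=4) → closed; open now [(0,5) g=1 f=8, (1,4) g=1 f=8, (2,4) g=2 f=8, (2,7) g=3 f=6, (3,6) g=3 f=6]

expanded=(2,6); open=[(0,5) g=1 f=8, (1,4) g=1 f=8, (2,4) g=2 f=8, (2,7) g=3 f=6, (3,6) g=3 f=6]; closed=[(1,5), (2,5), (2,6)]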